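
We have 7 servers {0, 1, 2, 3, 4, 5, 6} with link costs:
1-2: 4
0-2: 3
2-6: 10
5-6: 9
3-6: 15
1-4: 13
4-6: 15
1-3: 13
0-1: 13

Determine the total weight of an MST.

Kruskal's algorithm — process edges by increasing weight (ties by edge label):
0-2 (3): add. Components now {0,2} {1} {3} {4} {5} {6}
1-2 (4): add. Components now {0,1,2} {3} {4} {5} {6}
5-6 (9): add. Components now {0,1,2} {3} {4} {5,6}
2-6 (10): add. Components now {0,1,2,5,6} {3} {4}
0-1 (13): skip — 0 and 1 already connected.
1-3 (13): add. Components now {0,1,2,3,5,6} {4}
1-4 (13): add. Components now {0,1,2,3,4,5,6}
MST edges: 0-2, 1-2, 5-6, 2-6, 1-3, 1-4; total weight 3+4+9+10+13+13 = 52.

52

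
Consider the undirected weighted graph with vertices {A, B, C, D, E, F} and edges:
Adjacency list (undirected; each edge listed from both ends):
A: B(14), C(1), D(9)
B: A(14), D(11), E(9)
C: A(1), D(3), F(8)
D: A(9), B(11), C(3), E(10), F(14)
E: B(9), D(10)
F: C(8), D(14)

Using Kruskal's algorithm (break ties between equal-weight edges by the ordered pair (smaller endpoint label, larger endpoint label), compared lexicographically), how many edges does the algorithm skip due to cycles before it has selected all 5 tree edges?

Sort edges by weight, then run Kruskal:
A–C (1): add — endpoints in different components.
C–D (3): add — endpoints in different components.
C–F (8): add — endpoints in different components.
A–D (9): skip — A and D already connected.
B–E (9): add — endpoints in different components.
D–E (10): add — endpoints in different components.
Edges rejected before the tree was complete: 1.

1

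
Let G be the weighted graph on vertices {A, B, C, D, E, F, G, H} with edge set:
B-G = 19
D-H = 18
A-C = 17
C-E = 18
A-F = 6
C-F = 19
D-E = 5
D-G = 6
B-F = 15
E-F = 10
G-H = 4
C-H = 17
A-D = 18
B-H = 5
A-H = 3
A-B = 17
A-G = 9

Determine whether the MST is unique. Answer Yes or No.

No

Kruskal: consider edges lightest-first.
A-H (3): add — endpoints in different components.
G-H (4): add — endpoints in different components.
B-H (5): add — endpoints in different components.
D-E (5): add — endpoints in different components.
A-F (6): add — endpoints in different components.
D-G (6): add — endpoints in different components.
A-G (9): skip — A and G already connected.
E-F (10): skip — E and F already connected.
B-F (15): skip — B and F already connected.
A-B (17): skip — A and B already connected.
A-C (17): add — endpoints in different components.
Non-tree edge C-H has weight 17, equal to the heaviest edge on its tree cycle — swapping gives another MST of the same weight. Not unique.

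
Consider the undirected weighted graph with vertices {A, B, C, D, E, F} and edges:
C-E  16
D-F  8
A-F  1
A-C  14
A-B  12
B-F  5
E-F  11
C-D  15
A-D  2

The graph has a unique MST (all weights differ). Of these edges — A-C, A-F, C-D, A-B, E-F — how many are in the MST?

3

Kruskal's algorithm — process edges by increasing weight (ties by edge label):
A-F (1): add — endpoints in different components.
A-D (2): add — endpoints in different components.
B-F (5): add — endpoints in different components.
D-F (8): skip — D and F already connected.
E-F (11): add — endpoints in different components.
A-B (12): skip — A and B already connected.
A-C (14): add — endpoints in different components.
MST edge set: {A-F, A-D, B-F, E-F, A-C}.
Of the listed edges, {A-C, A-F, E-F} are in the MST → 3.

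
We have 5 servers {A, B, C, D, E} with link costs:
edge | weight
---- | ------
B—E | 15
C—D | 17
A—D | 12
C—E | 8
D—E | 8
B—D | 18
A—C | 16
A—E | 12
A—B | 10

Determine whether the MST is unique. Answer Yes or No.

Kruskal's algorithm — process edges by increasing weight (ties by edge label):
C—E (8): add — endpoints in different components.
D—E (8): add — endpoints in different components.
A—B (10): add — endpoints in different components.
A—D (12): add — endpoints in different components.
Non-tree edge A—E has weight 12, equal to the heaviest edge on its tree cycle — swapping gives another MST of the same weight. Not unique.

No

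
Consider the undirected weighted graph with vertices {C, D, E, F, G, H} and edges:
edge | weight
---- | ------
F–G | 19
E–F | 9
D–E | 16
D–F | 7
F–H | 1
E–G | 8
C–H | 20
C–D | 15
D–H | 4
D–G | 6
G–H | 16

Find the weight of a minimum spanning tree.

Kruskal's algorithm — process edges by increasing weight (ties by edge label):
F–H (1): add — endpoints in different components.
D–H (4): add — endpoints in different components.
D–G (6): add — endpoints in different components.
D–F (7): skip — D and F already connected.
E–G (8): add — endpoints in different components.
E–F (9): skip — E and F already connected.
C–D (15): add — endpoints in different components.
MST edges: F–H, D–H, D–G, E–G, C–D; total weight 1+4+6+8+15 = 34.

34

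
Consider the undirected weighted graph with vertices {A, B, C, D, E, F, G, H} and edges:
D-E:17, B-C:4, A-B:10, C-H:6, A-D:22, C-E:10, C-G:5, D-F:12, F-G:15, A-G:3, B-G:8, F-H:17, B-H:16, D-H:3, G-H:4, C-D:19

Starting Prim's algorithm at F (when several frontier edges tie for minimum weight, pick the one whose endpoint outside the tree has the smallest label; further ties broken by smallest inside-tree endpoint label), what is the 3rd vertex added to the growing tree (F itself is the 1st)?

H

Prim's algorithm from F:
Step 1: cheapest edge leaving the tree is D-F (12); add D.
Step 2: cheapest edge leaving the tree is D-H (3); add H.
Step 3: cheapest edge leaving the tree is G-H (4); add G.
Step 4: cheapest edge leaving the tree is A-G (3); add A.
Step 5: cheapest edge leaving the tree is C-G (5); add C.
Step 6: cheapest edge leaving the tree is B-C (4); add B.
Step 7: cheapest edge leaving the tree is C-E (10); add E.
Vertex order: F, D, H, G, A, C, B, E. The 3rd vertex is H.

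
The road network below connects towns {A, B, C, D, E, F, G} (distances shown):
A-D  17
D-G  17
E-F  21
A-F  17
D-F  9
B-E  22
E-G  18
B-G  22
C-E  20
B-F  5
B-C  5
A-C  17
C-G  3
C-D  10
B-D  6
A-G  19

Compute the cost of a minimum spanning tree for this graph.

54

Kruskal: consider edges lightest-first.
C-G (3): add. Components now {A} {B} {C,G} {D} {E} {F}
B-C (5): add. Components now {A} {B,C,G} {D} {E} {F}
B-F (5): add. Components now {A} {B,C,F,G} {D} {E}
B-D (6): add. Components now {A} {B,C,D,F,G} {E}
D-F (9): skip — D and F already connected.
C-D (10): skip — C and D already connected.
A-C (17): add. Components now {A,B,C,D,F,G} {E}
A-D (17): skip — A and D already connected.
A-F (17): skip — A and F already connected.
D-G (17): skip — D and G already connected.
E-G (18): add. Components now {A,B,C,D,E,F,G}
MST edges: C-G, B-C, B-F, B-D, A-C, E-G; total weight 3+5+5+6+17+18 = 54.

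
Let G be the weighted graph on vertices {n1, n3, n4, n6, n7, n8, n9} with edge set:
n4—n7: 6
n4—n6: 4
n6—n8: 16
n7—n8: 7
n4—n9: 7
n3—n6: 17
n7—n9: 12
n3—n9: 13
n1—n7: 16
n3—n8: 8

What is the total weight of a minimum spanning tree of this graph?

48

Grow the tree from n4 using Prim:
Step 1: cheapest edge leaving the tree is n4—n6 (4); add n6.
Step 2: cheapest edge leaving the tree is n4—n7 (6); add n7.
Step 3: cheapest edge leaving the tree is n7—n8 (7); add n8.
Step 4: cheapest edge leaving the tree is n4—n9 (7); add n9.
Step 5: cheapest edge leaving the tree is n3—n8 (8); add n3.
Step 6: cheapest edge leaving the tree is n1—n7 (16); add n1.
MST edges: n4—n6, n4—n7, n7—n8, n4—n9, n3—n8, n1—n7; total weight 4+6+7+7+8+16 = 48.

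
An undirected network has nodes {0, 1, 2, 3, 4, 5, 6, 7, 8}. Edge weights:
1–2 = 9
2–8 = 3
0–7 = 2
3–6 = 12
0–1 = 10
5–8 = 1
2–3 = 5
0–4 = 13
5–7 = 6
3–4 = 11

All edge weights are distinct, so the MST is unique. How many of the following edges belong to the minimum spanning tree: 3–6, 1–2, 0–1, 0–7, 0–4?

3

Sort edges by weight, then run Kruskal:
5–8 (1): add — endpoints in different components.
0–7 (2): add — endpoints in different components.
2–8 (3): add — endpoints in different components.
2–3 (5): add — endpoints in different components.
5–7 (6): add — endpoints in different components.
1–2 (9): add — endpoints in different components.
0–1 (10): skip — 0 and 1 already connected.
3–4 (11): add — endpoints in different components.
3–6 (12): add — endpoints in different components.
MST edge set: {5–8, 0–7, 2–8, 2–3, 5–7, 1–2, 3–4, 3–6}.
Of the listed edges, {3–6, 1–2, 0–7} are in the MST → 3.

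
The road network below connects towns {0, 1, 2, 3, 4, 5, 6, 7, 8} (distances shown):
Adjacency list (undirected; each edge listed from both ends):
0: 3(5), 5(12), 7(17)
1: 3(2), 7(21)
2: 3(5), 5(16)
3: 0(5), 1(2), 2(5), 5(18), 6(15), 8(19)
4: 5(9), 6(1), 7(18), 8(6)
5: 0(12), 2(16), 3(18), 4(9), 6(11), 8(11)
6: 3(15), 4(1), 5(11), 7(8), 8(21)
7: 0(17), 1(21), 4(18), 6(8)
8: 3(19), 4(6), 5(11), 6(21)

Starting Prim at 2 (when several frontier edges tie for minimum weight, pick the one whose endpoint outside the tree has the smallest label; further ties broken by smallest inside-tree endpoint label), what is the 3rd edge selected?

Grow the tree from 2 using Prim:
Step 1: cheapest edge leaving the tree is 2—3 (5); add 3.
Step 2: cheapest edge leaving the tree is 1—3 (2); add 1.
Step 3: cheapest edge leaving the tree is 0—3 (5); add 0.
Step 4: cheapest edge leaving the tree is 0—5 (12); add 5.
Step 5: cheapest edge leaving the tree is 4—5 (9); add 4.
Step 6: cheapest edge leaving the tree is 4—6 (1); add 6.
Step 7: cheapest edge leaving the tree is 4—8 (6); add 8.
Step 8: cheapest edge leaving the tree is 6—7 (8); add 7.
The 3rd edge added is 0—3.

0-3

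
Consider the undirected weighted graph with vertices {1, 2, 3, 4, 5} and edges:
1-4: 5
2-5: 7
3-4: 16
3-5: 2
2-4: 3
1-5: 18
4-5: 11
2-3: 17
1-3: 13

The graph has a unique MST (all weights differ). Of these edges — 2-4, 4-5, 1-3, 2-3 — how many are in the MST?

1

Kruskal's algorithm — process edges by increasing weight (ties by edge label):
3-5 (2): add. Components now {1} {2} {3,5} {4}
2-4 (3): add. Components now {1} {2,4} {3,5}
1-4 (5): add. Components now {1,2,4} {3,5}
2-5 (7): add. Components now {1,2,3,4,5}
MST edge set: {3-5, 2-4, 1-4, 2-5}.
Of the listed edges, {2-4} are in the MST → 1.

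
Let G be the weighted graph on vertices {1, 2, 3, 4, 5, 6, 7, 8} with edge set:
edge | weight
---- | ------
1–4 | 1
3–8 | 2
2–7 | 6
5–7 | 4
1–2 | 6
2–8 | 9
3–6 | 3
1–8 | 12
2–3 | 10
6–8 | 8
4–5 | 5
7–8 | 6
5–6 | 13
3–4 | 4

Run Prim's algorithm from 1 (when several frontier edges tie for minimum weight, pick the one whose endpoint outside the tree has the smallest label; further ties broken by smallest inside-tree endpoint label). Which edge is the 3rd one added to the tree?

3-8

Prim, starting at 1.
Step 1: cheapest edge leaving the tree is 1–4 (1); add 4.
Step 2: cheapest edge leaving the tree is 3–4 (4); add 3.
Step 3: cheapest edge leaving the tree is 3–8 (2); add 8.
Step 4: cheapest edge leaving the tree is 3–6 (3); add 6.
Step 5: cheapest edge leaving the tree is 4–5 (5); add 5.
Step 6: cheapest edge leaving the tree is 5–7 (4); add 7.
Step 7: cheapest edge leaving the tree is 1–2 (6); add 2.
The 3rd edge added is 3–8.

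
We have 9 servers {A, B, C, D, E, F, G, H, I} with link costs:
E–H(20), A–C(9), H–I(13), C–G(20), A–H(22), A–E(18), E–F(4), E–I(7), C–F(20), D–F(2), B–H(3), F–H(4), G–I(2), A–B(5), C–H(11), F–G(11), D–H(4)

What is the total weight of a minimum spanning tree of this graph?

Prim's algorithm from C:
Step 1: cheapest edge leaving the tree is A–C (9); add A.
Step 2: cheapest edge leaving the tree is A–B (5); add B.
Step 3: cheapest edge leaving the tree is B–H (3); add H.
Step 4: cheapest edge leaving the tree is D–H (4); add D.
Step 5: cheapest edge leaving the tree is D–F (2); add F.
Step 6: cheapest edge leaving the tree is E–F (4); add E.
Step 7: cheapest edge leaving the tree is E–I (7); add I.
Step 8: cheapest edge leaving the tree is G–I (2); add G.
MST edges: A–C, A–B, B–H, D–H, D–F, E–F, E–I, G–I; total weight 9+5+3+4+2+4+7+2 = 36.

36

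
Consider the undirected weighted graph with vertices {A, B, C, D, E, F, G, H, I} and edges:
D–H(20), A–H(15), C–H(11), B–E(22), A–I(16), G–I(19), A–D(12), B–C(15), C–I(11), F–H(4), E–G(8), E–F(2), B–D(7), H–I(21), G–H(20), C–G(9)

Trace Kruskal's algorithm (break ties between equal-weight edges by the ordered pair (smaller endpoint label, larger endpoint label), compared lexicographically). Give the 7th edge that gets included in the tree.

Sort edges by weight, then run Kruskal:
E–F (2): add — endpoints in different components.
F–H (4): add — endpoints in different components.
B–D (7): add — endpoints in different components.
E–G (8): add — endpoints in different components.
C–G (9): add — endpoints in different components.
C–H (11): skip — C and H already connected.
C–I (11): add — endpoints in different components.
A–D (12): add — endpoints in different components.
A–H (15): add — endpoints in different components.
The 7th edge added is A–D.

A-D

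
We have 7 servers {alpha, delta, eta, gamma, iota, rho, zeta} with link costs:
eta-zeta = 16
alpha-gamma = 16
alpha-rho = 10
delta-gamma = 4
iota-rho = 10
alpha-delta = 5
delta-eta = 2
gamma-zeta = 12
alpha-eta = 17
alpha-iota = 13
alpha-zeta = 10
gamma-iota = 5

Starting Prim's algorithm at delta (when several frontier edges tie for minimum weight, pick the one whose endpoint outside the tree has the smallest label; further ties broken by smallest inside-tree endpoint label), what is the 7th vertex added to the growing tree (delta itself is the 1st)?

zeta

Prim, starting at delta.
Step 1: frontier [delta-eta 2, delta-gamma 4, alpha-delta 5] → take delta-eta (2); add eta.
Step 2: frontier [delta-gamma 4, alpha-delta 5, eta-zeta 16, alpha-eta 17] → take delta-gamma (4); add gamma.
Step 3: frontier [alpha-delta 5, eta-zeta 16, alpha-eta 17, gamma-iota 5, gamma-zeta 12, alpha-gamma 16] → take alpha-delta (5); add alpha.
Step 4: frontier [alpha-rho 10, alpha-zeta 10, alpha-iota 13, eta-zeta 16, gamma-iota 5, gamma-zeta 12] → take gamma-iota (5); add iota.
Step 5: frontier [alpha-rho 10, alpha-zeta 10, eta-zeta 16, gamma-zeta 12, iota-rho 10] → take alpha-rho (10); add rho.
Step 6: frontier [alpha-zeta 10, eta-zeta 16, gamma-zeta 12] → take alpha-zeta (10); add zeta.
Vertex order: delta, eta, gamma, alpha, iota, rho, zeta. The 7th vertex is zeta.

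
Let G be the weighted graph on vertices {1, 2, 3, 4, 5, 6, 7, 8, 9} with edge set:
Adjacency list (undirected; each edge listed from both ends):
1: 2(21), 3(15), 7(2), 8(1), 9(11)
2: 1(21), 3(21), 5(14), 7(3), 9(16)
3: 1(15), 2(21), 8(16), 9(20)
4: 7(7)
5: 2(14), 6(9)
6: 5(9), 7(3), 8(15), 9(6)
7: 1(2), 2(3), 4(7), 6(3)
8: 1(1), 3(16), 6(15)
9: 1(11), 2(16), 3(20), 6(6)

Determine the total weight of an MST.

46

Grow the tree from 2 using Prim:
Step 1: cheapest edge leaving the tree is 2-7 (3); add 7.
Step 2: cheapest edge leaving the tree is 1-7 (2); add 1.
Step 3: cheapest edge leaving the tree is 1-8 (1); add 8.
Step 4: cheapest edge leaving the tree is 6-7 (3); add 6.
Step 5: cheapest edge leaving the tree is 6-9 (6); add 9.
Step 6: cheapest edge leaving the tree is 4-7 (7); add 4.
Step 7: cheapest edge leaving the tree is 5-6 (9); add 5.
Step 8: cheapest edge leaving the tree is 1-3 (15); add 3.
MST edges: 2-7, 1-7, 1-8, 6-7, 6-9, 4-7, 5-6, 1-3; total weight 3+2+1+3+6+7+9+15 = 46.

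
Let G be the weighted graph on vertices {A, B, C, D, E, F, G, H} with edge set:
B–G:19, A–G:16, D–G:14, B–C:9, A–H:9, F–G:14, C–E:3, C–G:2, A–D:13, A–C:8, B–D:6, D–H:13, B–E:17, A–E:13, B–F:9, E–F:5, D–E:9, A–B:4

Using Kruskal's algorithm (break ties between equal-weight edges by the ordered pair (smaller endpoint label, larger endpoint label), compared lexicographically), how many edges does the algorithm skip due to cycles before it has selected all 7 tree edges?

Kruskal's algorithm — process edges by increasing weight (ties by edge label):
C–G (2): add — endpoints in different components.
C–E (3): add — endpoints in different components.
A–B (4): add — endpoints in different components.
E–F (5): add — endpoints in different components.
B–D (6): add — endpoints in different components.
A–C (8): add — endpoints in different components.
A–H (9): add — endpoints in different components.
Edges rejected before the tree was complete: 0.

0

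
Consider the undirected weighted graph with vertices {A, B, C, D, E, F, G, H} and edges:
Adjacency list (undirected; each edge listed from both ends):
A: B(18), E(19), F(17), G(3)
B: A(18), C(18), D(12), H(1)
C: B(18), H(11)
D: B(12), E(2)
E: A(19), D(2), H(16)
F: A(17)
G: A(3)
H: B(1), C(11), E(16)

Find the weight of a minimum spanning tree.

64

Kruskal's algorithm — process edges by increasing weight (ties by edge label):
B—H (1): add — endpoints in different components.
D—E (2): add — endpoints in different components.
A—G (3): add — endpoints in different components.
C—H (11): add — endpoints in different components.
B—D (12): add — endpoints in different components.
E—H (16): skip — E and H already connected.
A—F (17): add — endpoints in different components.
A—B (18): add — endpoints in different components.
MST edges: B—H, D—E, A—G, C—H, B—D, A—F, A—B; total weight 1+2+3+11+12+17+18 = 64.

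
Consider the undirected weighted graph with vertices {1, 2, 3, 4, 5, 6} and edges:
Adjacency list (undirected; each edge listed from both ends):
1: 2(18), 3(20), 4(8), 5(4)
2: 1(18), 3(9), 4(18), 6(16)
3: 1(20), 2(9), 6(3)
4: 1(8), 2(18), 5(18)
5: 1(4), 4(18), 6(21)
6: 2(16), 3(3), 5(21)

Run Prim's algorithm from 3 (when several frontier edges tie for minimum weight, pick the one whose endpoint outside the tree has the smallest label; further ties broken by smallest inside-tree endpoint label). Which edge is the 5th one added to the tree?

1-4

Prim's algorithm from 3:
Step 1: frontier [3–6 3, 2–3 9, 1–3 20] → take 3–6 (3); add 6.
Step 2: frontier [2–3 9, 1–3 20, 2–6 16, 5–6 21] → take 2–3 (9); add 2.
Step 3: frontier [1–2 18, 2–4 18, 1–3 20, 5–6 21] → take 1–2 (18); add 1.
Step 4: frontier [1–5 4, 1–4 8, 2–4 18, 5–6 21] → take 1–5 (4); add 5.
Step 5: frontier [1–4 8, 2–4 18, 4–5 18] → take 1–4 (8); add 4.
The 5th edge added is 1–4.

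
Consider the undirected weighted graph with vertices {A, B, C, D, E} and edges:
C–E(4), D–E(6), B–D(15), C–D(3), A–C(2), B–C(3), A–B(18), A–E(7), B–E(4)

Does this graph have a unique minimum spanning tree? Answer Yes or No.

Kruskal's algorithm — process edges by increasing weight (ties by edge label):
A–C (2): add. Components now {A,C} {B} {D} {E}
B–C (3): add. Components now {A,B,C} {D} {E}
C–D (3): add. Components now {A,B,C,D} {E}
B–E (4): add. Components now {A,B,C,D,E}
Non-tree edge C–E has weight 4, equal to the heaviest edge on its tree cycle — swapping gives another MST of the same weight. Not unique.

No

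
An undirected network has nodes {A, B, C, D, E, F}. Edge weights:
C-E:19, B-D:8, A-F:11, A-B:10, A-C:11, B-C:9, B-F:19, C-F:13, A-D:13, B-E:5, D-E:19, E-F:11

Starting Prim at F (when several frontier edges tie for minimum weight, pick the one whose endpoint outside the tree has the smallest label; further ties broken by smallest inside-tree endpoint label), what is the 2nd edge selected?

Prim's algorithm from F:
Step 1: cheapest edge leaving the tree is A-F (11); add A.
Step 2: cheapest edge leaving the tree is A-B (10); add B.
Step 3: cheapest edge leaving the tree is B-E (5); add E.
Step 4: cheapest edge leaving the tree is B-D (8); add D.
Step 5: cheapest edge leaving the tree is B-C (9); add C.
The 2nd edge added is A-B.

A-B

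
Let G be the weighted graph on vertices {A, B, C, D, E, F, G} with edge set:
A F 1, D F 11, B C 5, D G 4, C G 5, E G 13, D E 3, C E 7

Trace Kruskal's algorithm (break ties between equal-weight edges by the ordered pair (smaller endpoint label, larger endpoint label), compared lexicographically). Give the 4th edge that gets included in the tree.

Kruskal's algorithm — process edges by increasing weight (ties by edge label):
A F (1): add. Components now {A,F} {B} {C} {D} {E} {G}
D E (3): add. Components now {A,F} {B} {C} {D,E} {G}
D G (4): add. Components now {A,F} {B} {C} {D,E,G}
B C (5): add. Components now {A,F} {B,C} {D,E,G}
C G (5): add. Components now {A,F} {B,C,D,E,G}
C E (7): skip — C and E already connected.
D F (11): add. Components now {A,B,C,D,E,F,G}
The 4th edge added is B C.

B-C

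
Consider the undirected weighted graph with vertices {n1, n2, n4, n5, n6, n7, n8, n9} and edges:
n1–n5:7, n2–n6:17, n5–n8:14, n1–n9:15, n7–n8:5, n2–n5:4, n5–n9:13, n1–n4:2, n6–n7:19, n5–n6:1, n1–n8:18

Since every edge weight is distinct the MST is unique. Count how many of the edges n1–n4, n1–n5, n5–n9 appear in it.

3

Kruskal: consider edges lightest-first.
n5–n6 (1): add — endpoints in different components.
n1–n4 (2): add — endpoints in different components.
n2–n5 (4): add — endpoints in different components.
n7–n8 (5): add — endpoints in different components.
n1–n5 (7): add — endpoints in different components.
n5–n9 (13): add — endpoints in different components.
n5–n8 (14): add — endpoints in different components.
MST edge set: {n5–n6, n1–n4, n2–n5, n7–n8, n1–n5, n5–n9, n5–n8}.
Of the listed edges, {n1–n4, n1–n5, n5–n9} are in the MST → 3.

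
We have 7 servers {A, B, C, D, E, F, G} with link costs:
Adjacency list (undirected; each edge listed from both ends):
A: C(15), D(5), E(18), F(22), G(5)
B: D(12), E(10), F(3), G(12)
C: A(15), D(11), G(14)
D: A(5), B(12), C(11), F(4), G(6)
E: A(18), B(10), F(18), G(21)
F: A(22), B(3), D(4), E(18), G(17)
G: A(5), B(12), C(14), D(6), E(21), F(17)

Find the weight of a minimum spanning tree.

38

Kruskal: consider edges lightest-first.
B—F (3): add. Components now {A} {B,F} {C} {D} {E} {G}
D—F (4): add. Components now {A} {B,D,F} {C} {E} {G}
A—D (5): add. Components now {A,B,D,F} {C} {E} {G}
A—G (5): add. Components now {A,B,D,F,G} {C} {E}
D—G (6): skip — D and G already connected.
B—E (10): add. Components now {A,B,D,E,F,G} {C}
C—D (11): add. Components now {A,B,C,D,E,F,G}
MST edges: B—F, D—F, A—D, A—G, B—E, C—D; total weight 3+4+5+5+10+11 = 38.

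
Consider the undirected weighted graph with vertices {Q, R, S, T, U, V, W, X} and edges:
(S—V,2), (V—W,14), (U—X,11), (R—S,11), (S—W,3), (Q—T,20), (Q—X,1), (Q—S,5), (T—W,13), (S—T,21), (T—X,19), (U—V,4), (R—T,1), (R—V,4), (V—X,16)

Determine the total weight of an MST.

Prim's algorithm from U:
Step 1: cheapest edge leaving the tree is U—V (4); add V.
Step 2: cheapest edge leaving the tree is S—V (2); add S.
Step 3: cheapest edge leaving the tree is S—W (3); add W.
Step 4: cheapest edge leaving the tree is R—V (4); add R.
Step 5: cheapest edge leaving the tree is R—T (1); add T.
Step 6: cheapest edge leaving the tree is Q—S (5); add Q.
Step 7: cheapest edge leaving the tree is Q—X (1); add X.
MST edges: U—V, S—V, S—W, R—V, R—T, Q—S, Q—X; total weight 4+2+3+4+1+5+1 = 20.

20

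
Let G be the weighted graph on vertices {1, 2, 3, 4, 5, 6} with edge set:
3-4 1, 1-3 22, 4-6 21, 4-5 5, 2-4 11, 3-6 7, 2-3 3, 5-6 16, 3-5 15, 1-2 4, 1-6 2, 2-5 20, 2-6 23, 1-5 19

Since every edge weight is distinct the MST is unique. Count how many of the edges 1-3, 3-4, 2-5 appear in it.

1

Kruskal: consider edges lightest-first.
3-4 (1): add — endpoints in different components.
1-6 (2): add — endpoints in different components.
2-3 (3): add — endpoints in different components.
1-2 (4): add — endpoints in different components.
4-5 (5): add — endpoints in different components.
MST edge set: {3-4, 1-6, 2-3, 1-2, 4-5}.
Of the listed edges, {3-4} are in the MST → 1.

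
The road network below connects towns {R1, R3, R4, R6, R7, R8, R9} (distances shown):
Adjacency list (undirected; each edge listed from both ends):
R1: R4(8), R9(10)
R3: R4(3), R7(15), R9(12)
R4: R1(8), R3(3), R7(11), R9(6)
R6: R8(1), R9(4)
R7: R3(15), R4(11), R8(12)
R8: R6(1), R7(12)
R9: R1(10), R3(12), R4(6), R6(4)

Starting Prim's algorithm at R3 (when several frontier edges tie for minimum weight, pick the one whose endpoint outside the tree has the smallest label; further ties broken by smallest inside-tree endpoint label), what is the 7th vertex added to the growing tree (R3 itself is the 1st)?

Prim's algorithm from R3:
Step 1: frontier [R3 R4 3, R3 R9 12, R3 R7 15] → take R3 R4 (3); add R4.
Step 2: frontier [R3 R9 12, R3 R7 15, R4 R9 6, R1 R4 8, R4 R7 11] → take R4 R9 (6); add R9.
Step 3: frontier [R3 R7 15, R1 R4 8, R4 R7 11, R6 R9 4, R1 R9 10] → take R6 R9 (4); add R6.
Step 4: frontier [R3 R7 15, R1 R4 8, R4 R7 11, R6 R8 1, R1 R9 10] → take R6 R8 (1); add R8.
Step 5: frontier [R3 R7 15, R1 R4 8, R4 R7 11, R7 R8 12, R1 R9 10] → take R1 R4 (8); add R1.
Step 6: frontier [R3 R7 15, R4 R7 11, R7 R8 12] → take R4 R7 (11); add R7.
Vertex order: R3, R4, R9, R6, R8, R1, R7. The 7th vertex is R7.

R7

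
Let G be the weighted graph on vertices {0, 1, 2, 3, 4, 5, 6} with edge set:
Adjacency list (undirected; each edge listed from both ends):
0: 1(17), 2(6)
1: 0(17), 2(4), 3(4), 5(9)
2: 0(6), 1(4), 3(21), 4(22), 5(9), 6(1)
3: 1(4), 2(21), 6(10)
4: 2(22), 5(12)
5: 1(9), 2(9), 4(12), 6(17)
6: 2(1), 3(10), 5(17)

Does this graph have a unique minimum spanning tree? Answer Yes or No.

No

Kruskal's algorithm — process edges by increasing weight (ties by edge label):
2—6 (1): add. Components now {0} {1} {2,6} {3} {4} {5}
1—2 (4): add. Components now {0} {1,2,6} {3} {4} {5}
1—3 (4): add. Components now {0} {1,2,3,6} {4} {5}
0—2 (6): add. Components now {0,1,2,3,6} {4} {5}
1—5 (9): add. Components now {0,1,2,3,5,6} {4}
2—5 (9): skip — 2 and 5 already connected.
3—6 (10): skip — 3 and 6 already connected.
4—5 (12): add. Components now {0,1,2,3,4,5,6}
Non-tree edge 2—5 has weight 9, equal to the heaviest edge on its tree cycle — swapping gives another MST of the same weight. Not unique.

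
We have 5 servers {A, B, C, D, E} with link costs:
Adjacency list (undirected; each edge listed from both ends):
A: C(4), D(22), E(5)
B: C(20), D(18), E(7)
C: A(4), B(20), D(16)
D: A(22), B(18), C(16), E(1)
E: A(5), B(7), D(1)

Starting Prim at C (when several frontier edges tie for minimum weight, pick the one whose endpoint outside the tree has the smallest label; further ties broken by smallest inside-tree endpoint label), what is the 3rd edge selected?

Grow the tree from C using Prim:
Step 1: cheapest edge leaving the tree is A-C (4); add A.
Step 2: cheapest edge leaving the tree is A-E (5); add E.
Step 3: cheapest edge leaving the tree is D-E (1); add D.
Step 4: cheapest edge leaving the tree is B-E (7); add B.
The 3rd edge added is D-E.

D-E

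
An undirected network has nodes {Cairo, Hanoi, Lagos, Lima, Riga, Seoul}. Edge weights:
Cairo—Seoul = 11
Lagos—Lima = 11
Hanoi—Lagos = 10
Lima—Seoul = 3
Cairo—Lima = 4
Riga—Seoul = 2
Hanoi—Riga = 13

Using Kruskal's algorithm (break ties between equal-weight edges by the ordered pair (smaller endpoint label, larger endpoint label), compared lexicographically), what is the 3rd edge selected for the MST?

Cairo-Lima

Kruskal's algorithm — process edges by increasing weight (ties by edge label):
Riga—Seoul (2): add — endpoints in different components.
Lima—Seoul (3): add — endpoints in different components.
Cairo—Lima (4): add — endpoints in different components.
Hanoi—Lagos (10): add — endpoints in different components.
Cairo—Seoul (11): skip — Seoul and Cairo already connected.
Lagos—Lima (11): add — endpoints in different components.
The 3rd edge added is Cairo—Lima.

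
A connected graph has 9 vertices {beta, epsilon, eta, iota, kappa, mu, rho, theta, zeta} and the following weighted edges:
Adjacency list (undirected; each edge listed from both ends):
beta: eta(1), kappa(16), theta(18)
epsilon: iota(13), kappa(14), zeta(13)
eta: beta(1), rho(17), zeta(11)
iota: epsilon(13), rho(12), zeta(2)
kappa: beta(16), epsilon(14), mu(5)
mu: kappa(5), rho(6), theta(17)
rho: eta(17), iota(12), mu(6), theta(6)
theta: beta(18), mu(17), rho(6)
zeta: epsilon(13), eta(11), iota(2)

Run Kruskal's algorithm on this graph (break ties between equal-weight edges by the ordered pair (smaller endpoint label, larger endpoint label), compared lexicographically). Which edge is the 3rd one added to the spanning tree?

kappa-mu

Kruskal: consider edges lightest-first.
beta-eta (1): add — endpoints in different components.
iota-zeta (2): add — endpoints in different components.
kappa-mu (5): add — endpoints in different components.
mu-rho (6): add — endpoints in different components.
rho-theta (6): add — endpoints in different components.
eta-zeta (11): add — endpoints in different components.
iota-rho (12): add — endpoints in different components.
epsilon-iota (13): add — endpoints in different components.
The 3rd edge added is kappa-mu.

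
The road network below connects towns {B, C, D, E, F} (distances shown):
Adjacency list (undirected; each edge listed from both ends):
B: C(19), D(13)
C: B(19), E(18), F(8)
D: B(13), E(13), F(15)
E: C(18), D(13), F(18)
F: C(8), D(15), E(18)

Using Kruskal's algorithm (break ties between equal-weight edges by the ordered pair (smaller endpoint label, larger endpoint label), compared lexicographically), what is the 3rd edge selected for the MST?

Kruskal's algorithm — process edges by increasing weight (ties by edge label):
C–F (8): add. Components now {B} {C,F} {D} {E}
B–D (13): add. Components now {B,D} {C,F} {E}
D–E (13): add. Components now {B,D,E} {C,F}
D–F (15): add. Components now {B,C,D,E,F}
The 3rd edge added is D–E.

D-E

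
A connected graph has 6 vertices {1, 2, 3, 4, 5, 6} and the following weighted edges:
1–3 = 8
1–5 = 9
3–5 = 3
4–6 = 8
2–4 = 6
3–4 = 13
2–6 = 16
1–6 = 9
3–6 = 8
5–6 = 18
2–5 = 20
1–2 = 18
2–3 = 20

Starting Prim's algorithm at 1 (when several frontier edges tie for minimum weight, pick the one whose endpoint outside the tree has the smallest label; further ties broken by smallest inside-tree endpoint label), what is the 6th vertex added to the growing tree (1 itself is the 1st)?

2

Prim, starting at 1.
Step 1: cheapest edge leaving the tree is 1–3 (8); add 3.
Step 2: cheapest edge leaving the tree is 3–5 (3); add 5.
Step 3: cheapest edge leaving the tree is 3–6 (8); add 6.
Step 4: cheapest edge leaving the tree is 4–6 (8); add 4.
Step 5: cheapest edge leaving the tree is 2–4 (6); add 2.
Vertex order: 1, 3, 5, 6, 4, 2. The 6th vertex is 2.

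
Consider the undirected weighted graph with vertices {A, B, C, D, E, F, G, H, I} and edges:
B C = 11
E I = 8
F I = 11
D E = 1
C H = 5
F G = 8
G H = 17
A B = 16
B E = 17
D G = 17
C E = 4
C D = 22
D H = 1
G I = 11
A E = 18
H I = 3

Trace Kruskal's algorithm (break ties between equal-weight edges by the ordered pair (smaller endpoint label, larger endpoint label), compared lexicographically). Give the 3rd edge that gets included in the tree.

Kruskal's algorithm — process edges by increasing weight (ties by edge label):
D E (1): add — endpoints in different components.
D H (1): add — endpoints in different components.
H I (3): add — endpoints in different components.
C E (4): add — endpoints in different components.
C H (5): skip — C and H already connected.
E I (8): skip — E and I already connected.
F G (8): add — endpoints in different components.
B C (11): add — endpoints in different components.
F I (11): add — endpoints in different components.
G I (11): skip — G and I already connected.
A B (16): add — endpoints in different components.
The 3rd edge added is H I.

H-I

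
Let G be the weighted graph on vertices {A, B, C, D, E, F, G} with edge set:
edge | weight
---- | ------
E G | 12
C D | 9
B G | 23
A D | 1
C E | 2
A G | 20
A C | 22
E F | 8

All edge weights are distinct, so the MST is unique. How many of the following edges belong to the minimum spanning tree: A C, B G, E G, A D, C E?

4

Sort edges by weight, then run Kruskal:
A D (1): add. Components now {A,D} {B} {C} {E} {F} {G}
C E (2): add. Components now {A,D} {B} {C,E} {F} {G}
E F (8): add. Components now {A,D} {B} {C,E,F} {G}
C D (9): add. Components now {A,C,D,E,F} {B} {G}
E G (12): add. Components now {A,C,D,E,F,G} {B}
A G (20): skip — A and G already connected.
A C (22): skip — A and C already connected.
B G (23): add. Components now {A,B,C,D,E,F,G}
MST edge set: {A D, C E, E F, C D, E G, B G}.
Of the listed edges, {B G, E G, A D, C E} are in the MST → 4.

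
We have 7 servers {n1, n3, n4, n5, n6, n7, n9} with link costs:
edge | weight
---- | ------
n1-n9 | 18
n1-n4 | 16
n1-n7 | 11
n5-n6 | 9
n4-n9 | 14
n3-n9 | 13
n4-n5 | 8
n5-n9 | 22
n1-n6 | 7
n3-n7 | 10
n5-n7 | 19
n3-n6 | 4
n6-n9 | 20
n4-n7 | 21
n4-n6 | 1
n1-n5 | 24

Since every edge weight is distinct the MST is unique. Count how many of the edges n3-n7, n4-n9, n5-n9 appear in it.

Sort edges by weight, then run Kruskal:
n4-n6 (1): add — endpoints in different components.
n3-n6 (4): add — endpoints in different components.
n1-n6 (7): add — endpoints in different components.
n4-n5 (8): add — endpoints in different components.
n5-n6 (9): skip — n6 and n5 already connected.
n3-n7 (10): add — endpoints in different components.
n1-n7 (11): skip — n7 and n1 already connected.
n3-n9 (13): add — endpoints in different components.
MST edge set: {n4-n6, n3-n6, n1-n6, n4-n5, n3-n7, n3-n9}.
Of the listed edges, {n3-n7} are in the MST → 1.

1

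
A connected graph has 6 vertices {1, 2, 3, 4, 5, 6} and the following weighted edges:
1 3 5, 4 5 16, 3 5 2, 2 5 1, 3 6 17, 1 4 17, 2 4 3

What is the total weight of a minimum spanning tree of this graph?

28

Prim, starting at 6.
Step 1: frontier [3 6 17] → take 3 6 (17); add 3.
Step 2: frontier [3 5 2, 1 3 5] → take 3 5 (2); add 5.
Step 3: frontier [1 3 5, 2 5 1, 4 5 16] → take 2 5 (1); add 2.
Step 4: frontier [2 4 3, 1 3 5, 4 5 16] → take 2 4 (3); add 4.
Step 5: frontier [1 3 5, 1 4 17] → take 1 3 (5); add 1.
MST edges: 3 6, 3 5, 2 5, 2 4, 1 3; total weight 17+2+1+3+5 = 28.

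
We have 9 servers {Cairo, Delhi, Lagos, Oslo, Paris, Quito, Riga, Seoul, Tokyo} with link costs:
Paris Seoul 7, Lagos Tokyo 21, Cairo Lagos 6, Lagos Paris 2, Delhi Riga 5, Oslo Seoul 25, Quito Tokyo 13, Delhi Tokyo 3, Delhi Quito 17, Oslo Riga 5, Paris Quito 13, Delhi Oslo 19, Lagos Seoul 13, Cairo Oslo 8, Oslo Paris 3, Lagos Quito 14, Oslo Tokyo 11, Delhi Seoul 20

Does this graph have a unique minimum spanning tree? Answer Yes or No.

No

Kruskal: consider edges lightest-first.
Lagos Paris (2): add — endpoints in different components.
Delhi Tokyo (3): add — endpoints in different components.
Oslo Paris (3): add — endpoints in different components.
Delhi Riga (5): add — endpoints in different components.
Oslo Riga (5): add — endpoints in different components.
Cairo Lagos (6): add — endpoints in different components.
Paris Seoul (7): add — endpoints in different components.
Cairo Oslo (8): skip — Cairo and Oslo already connected.
Oslo Tokyo (11): skip — Tokyo and Oslo already connected.
Lagos Seoul (13): skip — Seoul and Lagos already connected.
Paris Quito (13): add — endpoints in different components.
Non-tree edge Quito Tokyo has weight 13, equal to the heaviest edge on its tree cycle — swapping gives another MST of the same weight. Not unique.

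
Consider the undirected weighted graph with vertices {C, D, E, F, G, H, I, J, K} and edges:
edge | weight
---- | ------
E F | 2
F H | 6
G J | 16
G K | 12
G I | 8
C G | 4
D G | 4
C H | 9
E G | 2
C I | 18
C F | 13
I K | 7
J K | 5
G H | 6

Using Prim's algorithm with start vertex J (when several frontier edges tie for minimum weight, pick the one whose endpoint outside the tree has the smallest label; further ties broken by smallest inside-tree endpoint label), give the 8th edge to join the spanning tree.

F-H

Prim, starting at J.
Step 1: cheapest edge leaving the tree is J K (5); add K.
Step 2: cheapest edge leaving the tree is I K (7); add I.
Step 3: cheapest edge leaving the tree is G I (8); add G.
Step 4: cheapest edge leaving the tree is E G (2); add E.
Step 5: cheapest edge leaving the tree is E F (2); add F.
Step 6: cheapest edge leaving the tree is C G (4); add C.
Step 7: cheapest edge leaving the tree is D G (4); add D.
Step 8: cheapest edge leaving the tree is F H (6); add H.
The 8th edge added is F H.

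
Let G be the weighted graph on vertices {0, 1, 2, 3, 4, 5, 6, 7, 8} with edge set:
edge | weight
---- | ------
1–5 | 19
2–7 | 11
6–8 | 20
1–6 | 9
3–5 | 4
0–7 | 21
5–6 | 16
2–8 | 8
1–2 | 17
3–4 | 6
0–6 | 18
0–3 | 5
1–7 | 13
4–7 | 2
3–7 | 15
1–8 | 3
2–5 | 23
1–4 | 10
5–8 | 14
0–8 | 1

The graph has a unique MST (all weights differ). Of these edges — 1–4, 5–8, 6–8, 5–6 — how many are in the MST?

0

Sort edges by weight, then run Kruskal:
0–8 (1): add — endpoints in different components.
4–7 (2): add — endpoints in different components.
1–8 (3): add — endpoints in different components.
3–5 (4): add — endpoints in different components.
0–3 (5): add — endpoints in different components.
3–4 (6): add — endpoints in different components.
2–8 (8): add — endpoints in different components.
1–6 (9): add — endpoints in different components.
MST edge set: {0–8, 4–7, 1–8, 3–5, 0–3, 3–4, 2–8, 1–6}.
Of the listed edges, {} are in the MST → 0.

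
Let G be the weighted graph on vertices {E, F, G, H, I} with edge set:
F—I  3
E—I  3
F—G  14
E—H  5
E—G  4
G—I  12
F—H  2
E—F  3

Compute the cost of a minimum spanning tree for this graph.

Kruskal: consider edges lightest-first.
F—H (2): add — endpoints in different components.
E—F (3): add — endpoints in different components.
E—I (3): add — endpoints in different components.
F—I (3): skip — F and I already connected.
E—G (4): add — endpoints in different components.
MST edges: F—H, E—F, E—I, E—G; total weight 2+3+3+4 = 12.

12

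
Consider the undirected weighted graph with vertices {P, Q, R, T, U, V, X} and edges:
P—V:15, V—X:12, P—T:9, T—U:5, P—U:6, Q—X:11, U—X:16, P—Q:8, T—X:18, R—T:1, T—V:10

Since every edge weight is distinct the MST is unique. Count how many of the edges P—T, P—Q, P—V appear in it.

1

Kruskal: consider edges lightest-first.
R—T (1): add — endpoints in different components.
T—U (5): add — endpoints in different components.
P—U (6): add — endpoints in different components.
P—Q (8): add — endpoints in different components.
P—T (9): skip — T and P already connected.
T—V (10): add — endpoints in different components.
Q—X (11): add — endpoints in different components.
MST edge set: {R—T, T—U, P—U, P—Q, T—V, Q—X}.
Of the listed edges, {P—Q} are in the MST → 1.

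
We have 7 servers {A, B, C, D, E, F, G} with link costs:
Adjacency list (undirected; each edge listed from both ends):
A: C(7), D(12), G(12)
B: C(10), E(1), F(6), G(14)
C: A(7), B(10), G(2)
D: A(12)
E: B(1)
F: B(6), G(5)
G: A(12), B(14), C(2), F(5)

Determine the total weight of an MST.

33

Grow the tree from D using Prim:
Step 1: frontier [A—D 12] → take A—D (12); add A.
Step 2: frontier [A—C 7, A—G 12] → take A—C (7); add C.
Step 3: frontier [A—G 12, C—G 2, B—C 10] → take C—G (2); add G.
Step 4: frontier [B—C 10, F—G 5, B—G 14] → take F—G (5); add F.
Step 5: frontier [B—C 10, B—F 6, B—G 14] → take B—F (6); add B.
Step 6: frontier [B—E 1] → take B—E (1); add E.
MST edges: A—D, A—C, C—G, F—G, B—F, B—E; total weight 12+7+2+5+6+1 = 33.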